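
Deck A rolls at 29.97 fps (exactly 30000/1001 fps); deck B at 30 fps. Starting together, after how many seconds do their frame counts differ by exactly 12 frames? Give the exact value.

400.4 seconds

The gap grows by |30 − 30000/1001| = 30/1001 frames per second.
Time for a 12-frame gap: 12 ÷ (30/1001) = 400.4 s.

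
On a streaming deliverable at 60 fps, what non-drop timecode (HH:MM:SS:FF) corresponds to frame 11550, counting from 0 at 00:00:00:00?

11550 ÷ 60 = 192 full seconds, remainder 30 frames.
192 s = 0 h 3 min 12 s.
Timecode: 00:03:12:30.

00:03:12:30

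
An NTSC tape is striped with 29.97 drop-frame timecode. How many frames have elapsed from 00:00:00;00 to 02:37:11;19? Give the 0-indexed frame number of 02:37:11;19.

As if non-drop at 30 labels/s: (2 × 3600 + 37 × 60 + 11) × 30 + 19 = 282949.
Minute boundaries passed: 157; those not divisible by 10: 157 − 15 = 142; dropped labels = 2 × 142 = 284.
Actual frame index = 282949 − 284 = 282665.

282665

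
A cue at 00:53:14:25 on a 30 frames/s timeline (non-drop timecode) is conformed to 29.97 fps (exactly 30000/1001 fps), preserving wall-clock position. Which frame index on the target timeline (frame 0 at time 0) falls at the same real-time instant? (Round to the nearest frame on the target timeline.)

frame 95749

Source frame index: (0×3600 + 53×60 + 14) × 30 + 25 = 95845.
Real time: 95845 / (30) = 19169/6 s.
Target frame: (19169/6) × (30000/1001) = 95845000/1001 ≈ 95749.251 → 95749.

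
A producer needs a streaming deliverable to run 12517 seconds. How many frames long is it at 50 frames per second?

625850 frames

Frames = 12517 × 50 = 625850.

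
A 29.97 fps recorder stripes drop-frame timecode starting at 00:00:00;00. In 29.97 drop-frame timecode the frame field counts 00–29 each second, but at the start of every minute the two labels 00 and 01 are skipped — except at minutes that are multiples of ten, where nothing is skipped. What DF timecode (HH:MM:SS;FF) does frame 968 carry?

Each 10-minute DF block holds 10 × 60 × 30 − 9 × 2 = 17982 frames. 968 ÷ 17982 → 0 full blocks, remainder 968.
Within the partial block the first minute is 1800 frames and each further minute 1798, so 0 further minute boundaries passed. Total skipped labels = 18 × 0 + 2 × 0 = 0.
Non-drop label index = 968 + 0 = 968; at 30 labels/s that is 00:00:32:08, i.e. DF 00:00:32;08.

00:00:32;08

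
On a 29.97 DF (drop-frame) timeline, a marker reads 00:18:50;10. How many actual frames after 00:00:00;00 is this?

Complete 10-minute blocks: 1, each 17982 frames → 17982.
Remaining 8 whole minutes in the current block: 1800 + 7 × 1798 = 14386 frames.
Within the current minute: 50 × 30 + 10 − 2 = 1508 (labels ;00/;01 skipped at this minute). Total = 17982 + 14386 + 1508 = 33876.

33876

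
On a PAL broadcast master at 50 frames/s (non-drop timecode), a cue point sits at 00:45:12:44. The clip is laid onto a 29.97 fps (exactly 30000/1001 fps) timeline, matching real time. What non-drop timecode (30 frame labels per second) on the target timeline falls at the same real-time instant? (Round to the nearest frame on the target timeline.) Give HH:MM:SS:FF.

Source frame index: (0×3600 + 45×60 + 12) × 50 + 44 = 135644.
Real time: 135644 / (50) = 67822/25 s.
Target frame: (67822/25) × (30000/1001) = 81386400/1001 ≈ 81305.095 → 81305.
At 30 labels/s: frame 81305 → 00:45:10:05.

00:45:10:05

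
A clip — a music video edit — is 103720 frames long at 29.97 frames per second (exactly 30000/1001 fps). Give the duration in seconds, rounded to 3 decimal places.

3460.791 seconds

Running time = 103720 × 1001/30000 = 2595593/750 s ≈ 3460.791 s.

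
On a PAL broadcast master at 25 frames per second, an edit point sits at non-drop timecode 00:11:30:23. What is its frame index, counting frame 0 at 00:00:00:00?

17273

Total seconds to the label: (0 × 3600 + 11 × 60 + 30) = 690.
Frame index = 690 × 25 + 23 = 17273.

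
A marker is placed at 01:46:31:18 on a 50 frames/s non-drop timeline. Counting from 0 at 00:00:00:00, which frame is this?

frame 319568

Total seconds to the label: (1 × 3600 + 46 × 60 + 31) = 6391.
Frame index = 6391 × 50 + 18 = 319568.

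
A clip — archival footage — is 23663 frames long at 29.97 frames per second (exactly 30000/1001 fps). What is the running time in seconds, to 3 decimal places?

789.555 seconds

Running time = 23663 × 1001/30000 = 23686663/30000 s ≈ 789.555 s.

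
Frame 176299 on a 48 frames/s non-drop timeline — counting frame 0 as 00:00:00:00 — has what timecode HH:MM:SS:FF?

01:01:12:43

176299 ÷ 48 = 3672 full seconds, remainder 43 frames.
3672 s = 1 h 1 min 12 s.
Timecode: 01:01:12:43.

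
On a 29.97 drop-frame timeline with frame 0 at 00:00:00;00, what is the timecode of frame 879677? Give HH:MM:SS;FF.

Ten DF minutes hold 17982 frames, so frame 879677 lies in block 48 (frames 863136–881117) with 16541 frames into that block.
The block's first minute is 1800 frames and the rest 1798 each; 16541 frames reaches minute 9, so 48 × 18 + 9 × 2 = 882 labels have been skipped so far.
Adding those back, label number 879677 + 882 = 880559 at 30 labels/s is 29351 s + 29 f = 8 h 9 min 11 s frame 29, i.e. 08:09:11;29.

08:09:11;29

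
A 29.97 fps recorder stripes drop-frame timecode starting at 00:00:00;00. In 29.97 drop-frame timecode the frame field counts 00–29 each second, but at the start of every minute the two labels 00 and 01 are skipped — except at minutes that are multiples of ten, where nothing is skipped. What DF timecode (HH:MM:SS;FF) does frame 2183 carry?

00:01:12;25

Each 10-minute DF block holds 10 × 60 × 30 − 9 × 2 = 17982 frames. 2183 ÷ 17982 → 0 full blocks, remainder 2183.
Within the partial block the first minute is 1800 frames and each further minute 1798, so 1 further minute boundary passed. Total skipped labels = 18 × 0 + 2 × 1 = 2.
Non-drop label index = 2183 + 2 = 2185; at 30 labels/s that is 00:01:12:25, i.e. DF 00:01:12;25.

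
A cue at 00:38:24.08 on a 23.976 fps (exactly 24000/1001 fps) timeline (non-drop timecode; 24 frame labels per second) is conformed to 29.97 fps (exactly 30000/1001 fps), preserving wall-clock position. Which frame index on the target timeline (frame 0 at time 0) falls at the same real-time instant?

frame 69130

Source frame index: (0×3600 + 38×60 + 24) × 24 + 8 = 55304.
Real time: 55304 / (24000/1001) = 6919913/3000 s.
Target frame: (6919913/3000) × (30000/1001) = 69130.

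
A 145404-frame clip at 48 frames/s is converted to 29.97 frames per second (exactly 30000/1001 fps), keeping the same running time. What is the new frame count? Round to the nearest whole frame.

Frames at target rate = 145404 × (30000/1001) / (48) = 12982500/143 ≈ 90786.713.
Nearest whole frame: 90787.

90787 frames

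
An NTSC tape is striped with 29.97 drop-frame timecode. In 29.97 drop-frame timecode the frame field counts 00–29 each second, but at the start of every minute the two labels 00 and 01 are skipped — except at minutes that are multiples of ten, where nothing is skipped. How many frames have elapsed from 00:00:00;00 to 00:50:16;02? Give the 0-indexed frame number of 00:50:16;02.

90392

As if non-drop at 30 labels/s: (0 × 3600 + 50 × 60 + 16) × 30 + 2 = 90482.
Minute boundaries passed: 50; those not divisible by 10: 50 − 5 = 45; dropped labels = 2 × 45 = 90.
Actual frame index = 90482 − 90 = 90392.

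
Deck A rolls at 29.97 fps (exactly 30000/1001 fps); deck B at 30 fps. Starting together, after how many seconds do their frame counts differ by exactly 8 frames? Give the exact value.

The gap grows by |30 − 30000/1001| = 30/1001 frames per second.
Time for a 8-frame gap: 8 ÷ (30/1001) = 4004/15 s.

4004/15 seconds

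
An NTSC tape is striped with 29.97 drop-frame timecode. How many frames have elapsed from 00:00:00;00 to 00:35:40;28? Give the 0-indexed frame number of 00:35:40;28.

As if non-drop at 30 labels/s: (0 × 3600 + 35 × 60 + 40) × 30 + 28 = 64228.
Minute boundaries passed: 35; those not divisible by 10: 35 − 3 = 32; dropped labels = 2 × 32 = 64.
Actual frame index = 64228 − 64 = 64164.

64164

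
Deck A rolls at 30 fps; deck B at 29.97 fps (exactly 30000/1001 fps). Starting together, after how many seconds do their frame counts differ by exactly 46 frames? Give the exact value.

The gap grows by |30000/1001 − 30| = 30/1001 frames per second.
Time for a 46-frame gap: 46 ÷ (30/1001) = 23023/15 s.

23023/15 seconds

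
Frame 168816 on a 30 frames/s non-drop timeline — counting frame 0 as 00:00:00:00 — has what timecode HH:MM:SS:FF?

168816 ÷ 30 = 5627 full seconds, remainder 6 frames.
5627 s = 1 h 33 min 47 s.
Timecode: 01:33:47:06.

01:33:47:06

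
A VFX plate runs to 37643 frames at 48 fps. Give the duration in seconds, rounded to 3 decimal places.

784.229 seconds

Running time = 37643 × 1/48 = 37643/48 s ≈ 784.229 s.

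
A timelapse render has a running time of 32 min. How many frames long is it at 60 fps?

115200 frames

32 min = 1920 s.
Frames = 1920 × 60 = 115200.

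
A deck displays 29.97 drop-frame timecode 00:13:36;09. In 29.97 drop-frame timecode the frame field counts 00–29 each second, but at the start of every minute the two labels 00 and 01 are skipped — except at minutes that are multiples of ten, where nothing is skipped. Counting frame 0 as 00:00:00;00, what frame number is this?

Complete 10-minute blocks: 1, each 17982 frames → 17982.
Remaining 3 whole minutes in the current block: 1800 + 2 × 1798 = 5396 frames.
Within the current minute: 36 × 30 + 9 − 2 = 1087 (labels ;00/;01 skipped at this minute). Total = 17982 + 5396 + 1087 = 24465.

24465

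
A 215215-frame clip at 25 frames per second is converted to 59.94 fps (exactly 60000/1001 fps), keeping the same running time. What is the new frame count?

516000 frames

Target frames = source frames × (target rate / source rate) = 215215 × (60000/1001)/(25) = 215215 × 2400/1001 = 516000.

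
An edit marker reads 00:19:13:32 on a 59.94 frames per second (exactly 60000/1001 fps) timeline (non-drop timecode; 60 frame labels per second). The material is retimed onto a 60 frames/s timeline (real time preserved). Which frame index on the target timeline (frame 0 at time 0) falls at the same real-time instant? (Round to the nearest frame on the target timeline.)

frame 69281

Source frame index: (0×3600 + 19×60 + 13) × 60 + 32 = 69212.
Real time: 69212 / (60000/1001) = 17320303/15000 s.
Target frame: (17320303/15000) × (60) = 17320303/250 ≈ 69281.212 → 69281.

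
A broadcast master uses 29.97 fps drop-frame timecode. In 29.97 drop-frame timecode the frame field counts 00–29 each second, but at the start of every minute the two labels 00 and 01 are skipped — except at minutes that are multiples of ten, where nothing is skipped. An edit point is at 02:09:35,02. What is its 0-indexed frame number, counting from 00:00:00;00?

As if non-drop at 30 labels/s: (2 × 3600 + 9 × 60 + 35) × 30 + 2 = 233252.
Minute boundaries passed: 129; those not divisible by 10: 129 − 12 = 117; dropped labels = 2 × 117 = 234.
Actual frame index = 233252 − 234 = 233018.

233018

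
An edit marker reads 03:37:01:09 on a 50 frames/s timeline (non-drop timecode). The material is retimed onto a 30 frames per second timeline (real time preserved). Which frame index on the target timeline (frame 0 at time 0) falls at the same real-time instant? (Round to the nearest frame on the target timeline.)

frame 390635

Source frame index: (3×3600 + 37×60 + 1) × 50 + 9 = 651059.
Real time: 651059 / (50) = 651059/50 s.
Target frame: (651059/50) × (30) = 1953177/5 ≈ 390635.400 → 390635.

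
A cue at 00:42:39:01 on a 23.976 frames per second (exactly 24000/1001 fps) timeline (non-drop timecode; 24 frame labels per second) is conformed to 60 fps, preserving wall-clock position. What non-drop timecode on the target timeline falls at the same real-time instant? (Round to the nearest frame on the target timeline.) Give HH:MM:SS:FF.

Source frame index: (0×3600 + 42×60 + 39) × 24 + 1 = 61417.
Real time: 61417 / (24000/1001) = 61478417/24000 s.
Target frame: (61478417/24000) × (60) = 61478417/400 ≈ 153696.043 → 153696.
At 60 labels/s: frame 153696 → 00:42:41:36.

00:42:41:36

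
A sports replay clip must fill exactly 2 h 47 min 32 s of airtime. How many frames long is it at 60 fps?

603120 frames

2 h 47 min 32 s = 10052 s.
Frames = 10052 × 60 = 603120.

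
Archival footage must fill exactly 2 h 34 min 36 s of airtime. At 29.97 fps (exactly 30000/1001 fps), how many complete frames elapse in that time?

278001 frames

2 h 34 min 36 s = 9276 s.
Frames = 9276 × 30000/1001 = 278280000/1001 ≈ 278001.9980.
Complete frames: 278001.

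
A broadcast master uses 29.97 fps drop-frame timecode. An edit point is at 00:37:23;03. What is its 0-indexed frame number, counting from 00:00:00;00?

67225

As if non-drop at 30 labels/s: (0 × 3600 + 37 × 60 + 23) × 30 + 3 = 67293.
Minute boundaries passed: 37; those not divisible by 10: 37 − 3 = 34; dropped labels = 2 × 34 = 68.
Actual frame index = 67293 − 68 = 67225.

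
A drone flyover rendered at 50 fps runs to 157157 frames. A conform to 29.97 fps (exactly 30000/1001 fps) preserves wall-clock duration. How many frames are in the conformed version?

Target frames = source frames × (target rate / source rate) = 157157 × (30000/1001)/(50) = 157157 × 600/1001 = 94200.

94200 frames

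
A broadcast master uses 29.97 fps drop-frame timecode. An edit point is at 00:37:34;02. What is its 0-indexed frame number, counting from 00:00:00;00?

67554

Complete 10-minute blocks: 3, each 17982 frames → 53946.
Remaining 7 whole minutes in the current block: 1800 + 6 × 1798 = 12588 frames.
Within the current minute: 34 × 30 + 2 − 2 = 1020 (labels ;00/;01 skipped at this minute). Total = 53946 + 12588 + 1020 = 67554.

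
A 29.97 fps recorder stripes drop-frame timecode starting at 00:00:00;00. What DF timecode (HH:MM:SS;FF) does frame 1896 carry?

00:01:03;08

Ten DF minutes hold 17982 frames, so frame 1896 lies in block 0 (frames 0–17981) with 1896 frames into that block.
The block's first minute is 1800 frames and the rest 1798 each; 1896 frames reaches minute 1, so 0 × 18 + 1 × 2 = 2 labels have been skipped so far.
Adding those back, label number 1896 + 2 = 1898 at 30 labels/s is 63 s + 8 f = 0 h 1 min 3 s frame 8, i.e. 00:01:03;08.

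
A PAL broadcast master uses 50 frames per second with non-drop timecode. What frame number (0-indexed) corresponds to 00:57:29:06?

frame 172456

Total seconds to the label: (0 × 3600 + 57 × 60 + 29) = 3449.
Frame index = 3449 × 50 + 6 = 172456.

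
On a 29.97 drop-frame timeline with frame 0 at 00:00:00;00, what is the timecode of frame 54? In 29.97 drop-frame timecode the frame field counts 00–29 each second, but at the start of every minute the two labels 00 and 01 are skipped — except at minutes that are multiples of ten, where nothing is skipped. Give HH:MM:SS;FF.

00:00:01;24

Each 10-minute DF block holds 10 × 60 × 30 − 9 × 2 = 17982 frames. 54 ÷ 17982 → 0 full blocks, remainder 54.
Within the partial block the first minute is 1800 frames and each further minute 1798, so 0 further minute boundaries passed. Total skipped labels = 18 × 0 + 2 × 0 = 0.
Non-drop label index = 54 + 0 = 54; at 30 labels/s that is 00:00:01:24, i.e. DF 00:00:01;24.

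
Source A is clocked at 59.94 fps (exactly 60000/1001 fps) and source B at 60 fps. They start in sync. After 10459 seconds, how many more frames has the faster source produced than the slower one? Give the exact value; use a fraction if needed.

627540/1001 frames

A emits 60000/1001 × 10459 = 627540000/1001 frames; B emits 60 × 10459 = 627540.
Difference = 627540/1001 frames (≈ 626.9131); B is ahead of A.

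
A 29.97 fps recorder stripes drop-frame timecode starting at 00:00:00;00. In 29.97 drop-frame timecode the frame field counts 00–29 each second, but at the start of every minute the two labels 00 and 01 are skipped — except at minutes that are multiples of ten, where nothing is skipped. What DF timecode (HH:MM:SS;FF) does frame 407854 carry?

Each 10-minute DF block holds 10 × 60 × 30 − 9 × 2 = 17982 frames. 407854 ÷ 17982 → 22 full blocks, remainder 12250.
Within the partial block the first minute is 1800 frames and each further minute 1798, so 6 further minute boundaries passed. Total skipped labels = 18 × 22 + 2 × 6 = 408.
Non-drop label index = 407854 + 408 = 408262; at 30 labels/s that is 03:46:48:22, i.e. DF 03:46:48;22.

03:46:48;22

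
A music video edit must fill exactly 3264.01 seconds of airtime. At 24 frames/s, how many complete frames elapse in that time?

Frames = 3264.01 × 24 = 1958406/25 ≈ 78336.2400.
Complete frames: 78336.

78336 frames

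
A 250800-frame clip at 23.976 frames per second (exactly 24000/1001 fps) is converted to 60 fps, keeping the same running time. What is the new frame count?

Target frames = source frames × (target rate / source rate) = 250800 × (60)/(24000/1001) = 250800 × 1001/400 = 627627.

627627 frames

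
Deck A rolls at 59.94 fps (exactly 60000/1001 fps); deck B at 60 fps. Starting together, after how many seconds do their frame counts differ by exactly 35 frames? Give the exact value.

The gap grows by |60 − 60000/1001| = 60/1001 frames per second.
Time for a 35-frame gap: 35 ÷ (60/1001) = 7007/12 s.

7007/12 seconds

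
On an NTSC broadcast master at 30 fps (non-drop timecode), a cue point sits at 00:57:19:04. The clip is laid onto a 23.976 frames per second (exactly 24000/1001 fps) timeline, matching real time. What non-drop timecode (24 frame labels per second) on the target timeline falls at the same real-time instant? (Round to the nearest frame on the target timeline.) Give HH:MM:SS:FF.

Source frame index: (0×3600 + 57×60 + 19) × 30 + 4 = 103174.
Real time: 103174 / (30) = 51587/15 s.
Target frame: (51587/15) × (24000/1001) = 82539200/1001 ≈ 82456.743 → 82457.
At 24 labels/s: frame 82457 → 00:57:15:17.

00:57:15:17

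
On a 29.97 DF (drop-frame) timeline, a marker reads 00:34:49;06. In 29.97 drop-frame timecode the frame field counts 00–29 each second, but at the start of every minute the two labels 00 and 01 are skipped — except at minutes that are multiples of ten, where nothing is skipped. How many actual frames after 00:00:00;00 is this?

62614

Complete 10-minute blocks: 3, each 17982 frames → 53946.
Remaining 4 whole minutes in the current block: 1800 + 3 × 1798 = 7194 frames.
Within the current minute: 49 × 30 + 6 − 2 = 1474 (labels ;00/;01 skipped at this minute). Total = 53946 + 7194 + 1474 = 62614.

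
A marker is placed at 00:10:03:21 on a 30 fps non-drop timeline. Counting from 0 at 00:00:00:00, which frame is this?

Total seconds to the label: (0 × 3600 + 10 × 60 + 3) = 603.
Frame index = 603 × 30 + 21 = 18111.

18111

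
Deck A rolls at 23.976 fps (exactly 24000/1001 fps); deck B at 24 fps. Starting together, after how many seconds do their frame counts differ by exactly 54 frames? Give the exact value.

2252.25 seconds

The gap grows by |24 − 24000/1001| = 24/1001 frames per second.
Time for a 54-frame gap: 54 ÷ (24/1001) = 2252.25 s.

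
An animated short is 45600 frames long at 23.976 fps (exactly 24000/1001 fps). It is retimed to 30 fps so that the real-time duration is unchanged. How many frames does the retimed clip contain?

57057 frames

Target frames = source frames × (target rate / source rate) = 45600 × (30)/(24000/1001) = 45600 × 1001/800 = 57057.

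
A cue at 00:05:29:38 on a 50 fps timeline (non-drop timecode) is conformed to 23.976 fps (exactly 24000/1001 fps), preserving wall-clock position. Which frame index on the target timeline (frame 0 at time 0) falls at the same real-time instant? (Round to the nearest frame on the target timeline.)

Source frame index: (0×3600 + 5×60 + 29) × 50 + 38 = 16488.
Real time: 16488 / (50) = 8244/25 s.
Target frame: (8244/25) × (24000/1001) = 7914240/1001 ≈ 7906.334 → 7906.

frame 7906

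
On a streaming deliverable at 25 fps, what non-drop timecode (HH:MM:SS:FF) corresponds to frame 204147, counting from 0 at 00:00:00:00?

204147 ÷ 25 = 8165 full seconds, remainder 22 frames.
8165 s = 2 h 16 min 5 s.
Timecode: 02:16:05:22.

02:16:05:22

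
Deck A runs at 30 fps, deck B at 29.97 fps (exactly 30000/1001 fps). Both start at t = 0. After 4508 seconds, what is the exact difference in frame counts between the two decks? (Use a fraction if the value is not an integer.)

19320/143 frames

A emits 30 × 4508 = 135240 frames; B emits 30000/1001 × 4508 = 19320000/143.
Difference = 19320/143 frames (≈ 135.1049); B is behind A.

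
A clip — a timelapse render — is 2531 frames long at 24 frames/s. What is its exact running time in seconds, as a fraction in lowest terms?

2531/24 seconds

Running time = 2531 ÷ (24) = 2531 × 1/24 = 2531/24 s.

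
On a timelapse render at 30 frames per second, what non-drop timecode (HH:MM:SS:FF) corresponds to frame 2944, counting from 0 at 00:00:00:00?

2944 ÷ 30 = 98 full seconds, remainder 4 frames.
98 s = 0 h 1 min 38 s.
Timecode: 00:01:38:04.

00:01:38:04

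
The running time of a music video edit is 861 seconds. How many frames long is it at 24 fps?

Frames = 861 × 24 = 20664.

20664 frames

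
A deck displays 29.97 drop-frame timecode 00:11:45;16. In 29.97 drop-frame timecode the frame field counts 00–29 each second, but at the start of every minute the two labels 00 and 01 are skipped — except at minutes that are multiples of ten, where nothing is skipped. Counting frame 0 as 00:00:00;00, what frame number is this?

Complete 10-minute blocks: 1, each 17982 frames → 17982.
Remaining 1 whole minute in the current block: 1800 + 0 × 1798 = 1800 frames.
Within the current minute: 45 × 30 + 16 − 2 = 1364 (labels ;00/;01 skipped at this minute). Total = 17982 + 1800 + 1364 = 21146.

21146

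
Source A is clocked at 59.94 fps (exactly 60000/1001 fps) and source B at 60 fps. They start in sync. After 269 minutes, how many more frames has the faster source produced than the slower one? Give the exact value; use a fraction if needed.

269 min = 16140 s.
A emits 60000/1001 × 16140 = 968400000/1001 frames; B emits 60 × 16140 = 968400.
Difference = 968400/1001 frames (≈ 967.4326); B is ahead of A.

968400/1001 frames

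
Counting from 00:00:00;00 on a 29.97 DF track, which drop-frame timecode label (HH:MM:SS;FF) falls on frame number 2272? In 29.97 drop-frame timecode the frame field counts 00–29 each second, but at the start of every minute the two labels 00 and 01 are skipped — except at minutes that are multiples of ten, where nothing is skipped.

00:01:15;24

Ten DF minutes hold 17982 frames, so frame 2272 lies in block 0 (frames 0–17981) with 2272 frames into that block.
The block's first minute is 1800 frames and the rest 1798 each; 2272 frames reaches minute 1, so 0 × 18 + 1 × 2 = 2 labels have been skipped so far.
Adding those back, label number 2272 + 2 = 2274 at 30 labels/s is 75 s + 24 f = 0 h 1 min 15 s frame 24, i.e. 00:01:15;24.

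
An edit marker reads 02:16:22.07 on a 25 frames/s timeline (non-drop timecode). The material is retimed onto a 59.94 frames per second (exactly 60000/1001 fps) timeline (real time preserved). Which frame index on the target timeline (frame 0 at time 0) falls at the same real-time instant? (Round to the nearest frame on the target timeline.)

frame 490446

Source frame index: (2×3600 + 16×60 + 22) × 25 + 7 = 204557.
Real time: 204557 / (25) = 204557/25 s.
Target frame: (204557/25) × (60000/1001) = 490936800/1001 ≈ 490446.354 → 490446.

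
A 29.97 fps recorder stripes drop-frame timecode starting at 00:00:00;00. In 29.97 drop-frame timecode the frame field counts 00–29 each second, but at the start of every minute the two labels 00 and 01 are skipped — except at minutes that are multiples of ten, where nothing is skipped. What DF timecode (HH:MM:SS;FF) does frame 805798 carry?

07:28:06;26

Ten DF minutes hold 17982 frames, so frame 805798 lies in block 44 (frames 791208–809189) with 14590 frames into that block.
The block's first minute is 1800 frames and the rest 1798 each; 14590 frames reaches minute 8, so 44 × 18 + 8 × 2 = 808 labels have been skipped so far.
Adding those back, label number 805798 + 808 = 806606 at 30 labels/s is 26886 s + 26 f = 7 h 28 min 6 s frame 26, i.e. 07:28:06;26.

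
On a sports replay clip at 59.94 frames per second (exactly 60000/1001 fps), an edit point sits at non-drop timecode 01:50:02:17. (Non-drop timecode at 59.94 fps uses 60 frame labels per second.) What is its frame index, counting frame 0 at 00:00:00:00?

frame 396137

Total seconds to the label: (1 × 3600 + 50 × 60 + 2) = 6602.
Frame index = 6602 × 60 + 17 = 396137.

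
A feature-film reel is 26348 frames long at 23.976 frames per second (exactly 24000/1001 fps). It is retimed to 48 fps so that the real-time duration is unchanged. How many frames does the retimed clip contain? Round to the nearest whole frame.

Frames at target rate = 26348 × (48) / (24000/1001) = 6593587/125 ≈ 52748.696.
Nearest whole frame: 52749.

52749 frames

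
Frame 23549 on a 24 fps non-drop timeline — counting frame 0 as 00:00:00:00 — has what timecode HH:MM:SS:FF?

00:16:21:05

23549 ÷ 24 = 981 full seconds, remainder 5 frames.
981 s = 0 h 16 min 21 s.
Timecode: 00:16:21:05.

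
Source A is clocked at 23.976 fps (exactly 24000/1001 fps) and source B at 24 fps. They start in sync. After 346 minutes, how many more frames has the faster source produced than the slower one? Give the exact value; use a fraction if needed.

346 min = 20760 s.
A emits 24000/1001 × 20760 = 498240000/1001 frames; B emits 24 × 20760 = 498240.
Difference = 498240/1001 frames (≈ 497.7423); B is ahead of A.

498240/1001 frames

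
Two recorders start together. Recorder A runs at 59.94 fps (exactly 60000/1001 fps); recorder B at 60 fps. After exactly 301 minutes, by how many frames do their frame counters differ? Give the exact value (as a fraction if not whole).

301 min = 18060 s.
A emits 60000/1001 × 18060 = 154800000/143 frames; B emits 60 × 18060 = 1083600.
Difference = 154800/143 frames (≈ 1082.5175); B is ahead of A.

154800/143 frames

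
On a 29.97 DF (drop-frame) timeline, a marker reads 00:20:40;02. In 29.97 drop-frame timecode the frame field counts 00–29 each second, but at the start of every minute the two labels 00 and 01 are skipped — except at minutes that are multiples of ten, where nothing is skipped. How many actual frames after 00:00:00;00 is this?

37166

As if non-drop at 30 labels/s: (0 × 3600 + 20 × 60 + 40) × 30 + 2 = 37202.
Minute boundaries passed: 20; those not divisible by 10: 20 − 2 = 18; dropped labels = 2 × 18 = 36.
Actual frame index = 37202 − 36 = 37166.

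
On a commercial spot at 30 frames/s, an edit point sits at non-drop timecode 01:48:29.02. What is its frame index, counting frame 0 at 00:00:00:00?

Total seconds to the label: (1 × 3600 + 48 × 60 + 29) = 6509.
Frame index = 6509 × 30 + 2 = 195272.

frame 195272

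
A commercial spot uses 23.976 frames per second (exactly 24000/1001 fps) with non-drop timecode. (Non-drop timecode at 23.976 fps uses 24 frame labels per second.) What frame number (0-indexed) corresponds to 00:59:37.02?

Total seconds to the label: (0 × 3600 + 59 × 60 + 37) = 3577.
Frame index = 3577 × 24 + 2 = 85850.

frame 85850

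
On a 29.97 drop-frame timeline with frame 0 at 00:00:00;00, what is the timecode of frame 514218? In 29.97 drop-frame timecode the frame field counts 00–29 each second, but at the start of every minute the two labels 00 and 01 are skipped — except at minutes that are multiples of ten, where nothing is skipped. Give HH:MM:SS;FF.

Each 10-minute DF block holds 10 × 60 × 30 − 9 × 2 = 17982 frames. 514218 ÷ 17982 → 28 full blocks, remainder 10722.
Within the partial block the first minute is 1800 frames and each further minute 1798, so 5 further minute boundaries passed. Total skipped labels = 18 × 28 + 2 × 5 = 514.
Non-drop label index = 514218 + 514 = 514732; at 30 labels/s that is 04:45:57:22, i.e. DF 04:45:57;22.

04:45:57;22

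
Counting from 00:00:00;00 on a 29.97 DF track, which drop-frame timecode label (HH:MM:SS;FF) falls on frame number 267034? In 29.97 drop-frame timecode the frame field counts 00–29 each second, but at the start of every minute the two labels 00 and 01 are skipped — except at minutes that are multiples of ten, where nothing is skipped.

02:28:30;02

Ten DF minutes hold 17982 frames, so frame 267034 lies in block 14 (frames 251748–269729) with 15286 frames into that block.
The block's first minute is 1800 frames and the rest 1798 each; 15286 frames reaches minute 8, so 14 × 18 + 8 × 2 = 268 labels have been skipped so far.
Adding those back, label number 267034 + 268 = 267302 at 30 labels/s is 8910 s + 2 f = 2 h 28 min 30 s frame 2, i.e. 02:28:30;02.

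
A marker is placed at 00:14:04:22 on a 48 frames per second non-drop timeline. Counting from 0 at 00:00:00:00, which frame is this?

frame 40534

Total seconds to the label: (0 × 3600 + 14 × 60 + 4) = 844.
Frame index = 844 × 48 + 22 = 40534.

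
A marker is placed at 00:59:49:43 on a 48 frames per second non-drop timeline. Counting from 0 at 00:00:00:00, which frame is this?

172315

Total seconds to the label: (0 × 3600 + 59 × 60 + 49) = 3589.
Frame index = 3589 × 48 + 43 = 172315.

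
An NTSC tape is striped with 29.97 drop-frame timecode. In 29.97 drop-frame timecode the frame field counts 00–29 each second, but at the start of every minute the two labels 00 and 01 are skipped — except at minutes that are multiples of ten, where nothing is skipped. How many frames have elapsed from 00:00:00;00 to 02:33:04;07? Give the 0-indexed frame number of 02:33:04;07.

275251

Complete 10-minute blocks: 15, each 17982 frames → 269730.
Remaining 3 whole minutes in the current block: 1800 + 2 × 1798 = 5396 frames.
Within the current minute: 4 × 30 + 7 − 2 = 125 (labels ;00/;01 skipped at this minute). Total = 269730 + 5396 + 125 = 275251.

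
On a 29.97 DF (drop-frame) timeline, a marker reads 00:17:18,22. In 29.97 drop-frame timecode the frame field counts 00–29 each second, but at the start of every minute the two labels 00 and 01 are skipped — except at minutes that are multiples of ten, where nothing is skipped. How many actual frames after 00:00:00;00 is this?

As if non-drop at 30 labels/s: (0 × 3600 + 17 × 60 + 18) × 30 + 22 = 31162.
Minute boundaries passed: 17; those not divisible by 10: 17 − 1 = 16; dropped labels = 2 × 16 = 32.
Actual frame index = 31162 − 32 = 31130.

31130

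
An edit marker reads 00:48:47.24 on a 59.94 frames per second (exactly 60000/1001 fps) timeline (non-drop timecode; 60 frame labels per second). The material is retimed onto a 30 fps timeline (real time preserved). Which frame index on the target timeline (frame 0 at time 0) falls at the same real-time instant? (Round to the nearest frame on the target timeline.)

frame 87910

Source frame index: (0×3600 + 48×60 + 47) × 60 + 24 = 175644.
Real time: 175644 / (60000/1001) = 14651637/5000 s.
Target frame: (14651637/5000) × (30) = 43954911/500 ≈ 87909.822 → 87910.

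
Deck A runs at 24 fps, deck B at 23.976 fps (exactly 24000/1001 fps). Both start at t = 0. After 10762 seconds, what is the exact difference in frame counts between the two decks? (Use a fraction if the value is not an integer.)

258288/1001 frames

A emits 24 × 10762 = 258288 frames; B emits 24000/1001 × 10762 = 258288000/1001.
Difference = 258288/1001 frames (≈ 258.0300); B is behind A.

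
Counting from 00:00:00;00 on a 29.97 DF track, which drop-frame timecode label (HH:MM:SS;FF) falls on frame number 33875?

Ten DF minutes hold 17982 frames, so frame 33875 lies in block 1 (frames 17982–35963) with 15893 frames into that block.
The block's first minute is 1800 frames and the rest 1798 each; 15893 frames reaches minute 8, so 1 × 18 + 8 × 2 = 34 labels have been skipped so far.
Adding those back, label number 33875 + 34 = 33909 at 30 labels/s is 1130 s + 9 f = 0 h 18 min 50 s frame 9, i.e. 00:18:50;09.

00:18:50;09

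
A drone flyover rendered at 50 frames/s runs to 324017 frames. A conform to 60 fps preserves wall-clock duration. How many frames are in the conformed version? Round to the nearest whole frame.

388820 frames

Frames at target rate = 324017 × (60) / (50) = 1944102/5 ≈ 388820.400.
Nearest whole frame: 388820.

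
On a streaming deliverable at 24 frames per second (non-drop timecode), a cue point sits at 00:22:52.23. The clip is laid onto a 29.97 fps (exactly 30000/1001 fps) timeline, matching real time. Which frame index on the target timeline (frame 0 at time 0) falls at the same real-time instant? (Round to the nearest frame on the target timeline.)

Source frame index: (0×3600 + 22×60 + 52) × 24 + 23 = 32951.
Real time: 32951 / (24) = 32951/24 s.
Target frame: (32951/24) × (30000/1001) = 41188750/1001 ≈ 41147.602 → 41148.

frame 41148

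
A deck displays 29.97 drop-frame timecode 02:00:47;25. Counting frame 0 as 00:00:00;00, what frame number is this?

Complete 10-minute blocks: 12, each 17982 frames → 215784.
Remaining 0 whole minutes in the current block: 0 frames.
Within the current minute: 47 × 30 + 25 = 1435. Total = 215784 + 0 + 1435 = 217219.

217219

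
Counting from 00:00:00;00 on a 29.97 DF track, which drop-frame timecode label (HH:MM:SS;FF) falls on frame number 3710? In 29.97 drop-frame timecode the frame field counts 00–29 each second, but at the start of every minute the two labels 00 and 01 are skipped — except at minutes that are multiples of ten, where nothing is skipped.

Ten DF minutes hold 17982 frames, so frame 3710 lies in block 0 (frames 0–17981) with 3710 frames into that block.
The block's first minute is 1800 frames and the rest 1798 each; 3710 frames reaches minute 2, so 0 × 18 + 2 × 2 = 4 labels have been skipped so far.
Adding those back, label number 3710 + 4 = 3714 at 30 labels/s is 123 s + 24 f = 0 h 2 min 3 s frame 24, i.e. 00:02:03;24.

00:02:03;24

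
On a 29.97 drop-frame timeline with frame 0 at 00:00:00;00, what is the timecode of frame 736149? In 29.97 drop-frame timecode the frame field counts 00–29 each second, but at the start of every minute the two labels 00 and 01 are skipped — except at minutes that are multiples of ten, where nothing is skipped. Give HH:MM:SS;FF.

06:49:22;27

Each 10-minute DF block holds 10 × 60 × 30 − 9 × 2 = 17982 frames. 736149 ÷ 17982 → 40 full blocks, remainder 16869.
Within the partial block the first minute is 1800 frames and each further minute 1798, so 9 further minute boundaries passed. Total skipped labels = 18 × 40 + 2 × 9 = 738.
Non-drop label index = 736149 + 738 = 736887; at 30 labels/s that is 06:49:22:27, i.e. DF 06:49:22;27.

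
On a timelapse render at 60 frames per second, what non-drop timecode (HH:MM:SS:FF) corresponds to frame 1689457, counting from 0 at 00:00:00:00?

1689457 ÷ 60 = 28157 full seconds, remainder 37 frames.
28157 s = 7 h 49 min 17 s.
Timecode: 07:49:17:37.

07:49:17:37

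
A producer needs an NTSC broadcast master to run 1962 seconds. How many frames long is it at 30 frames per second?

58860 frames

Frames = 1962 × 30 = 58860.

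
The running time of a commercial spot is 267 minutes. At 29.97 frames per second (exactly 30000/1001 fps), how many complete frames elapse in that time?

480119 frames

267 min = 16020 s.
Frames = 16020 × 30000/1001 = 480600000/1001 ≈ 480119.8801.
Complete frames: 480119.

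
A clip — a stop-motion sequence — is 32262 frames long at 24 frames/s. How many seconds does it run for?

Running time = 32262 / (24) = 1344.25 s.

1344.25 seconds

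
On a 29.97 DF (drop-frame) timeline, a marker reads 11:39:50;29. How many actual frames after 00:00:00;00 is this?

Complete 10-minute blocks: 69, each 17982 frames → 1240758.
Remaining 9 whole minutes in the current block: 1800 + 8 × 1798 = 16184 frames.
Within the current minute: 50 × 30 + 29 − 2 = 1527 (labels ;00/;01 skipped at this minute). Total = 1240758 + 16184 + 1527 = 1258469.

1258469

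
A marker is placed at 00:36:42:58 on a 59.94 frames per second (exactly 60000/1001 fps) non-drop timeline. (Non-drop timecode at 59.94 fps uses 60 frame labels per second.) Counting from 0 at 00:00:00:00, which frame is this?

frame 132178

Total seconds to the label: (0 × 3600 + 36 × 60 + 42) = 2202.
Frame index = 2202 × 60 + 58 = 132178.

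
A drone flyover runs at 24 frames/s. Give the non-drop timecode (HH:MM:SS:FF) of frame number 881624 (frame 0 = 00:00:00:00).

10:12:14:08

881624 ÷ 24 = 36734 full seconds, remainder 8 frames.
36734 s = 10 h 12 min 14 s.
Timecode: 10:12:14:08.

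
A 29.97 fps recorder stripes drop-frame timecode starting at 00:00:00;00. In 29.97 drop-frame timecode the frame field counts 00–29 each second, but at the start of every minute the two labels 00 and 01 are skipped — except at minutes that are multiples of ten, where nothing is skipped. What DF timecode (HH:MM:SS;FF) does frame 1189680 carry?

Each 10-minute DF block holds 10 × 60 × 30 − 9 × 2 = 17982 frames. 1189680 ÷ 17982 → 66 full blocks, remainder 2868.
Within the partial block the first minute is 1800 frames and each further minute 1798, so 1 further minute boundary passed. Total skipped labels = 18 × 66 + 2 × 1 = 1190.
Non-drop label index = 1189680 + 1190 = 1190870; at 30 labels/s that is 11:01:35:20, i.e. DF 11:01:35;20.

11:01:35;20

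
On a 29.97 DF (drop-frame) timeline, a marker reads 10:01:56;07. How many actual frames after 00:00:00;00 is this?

1082405

Complete 10-minute blocks: 60, each 17982 frames → 1078920.
Remaining 1 whole minute in the current block: 1800 + 0 × 1798 = 1800 frames.
Within the current minute: 56 × 30 + 7 − 2 = 1685 (labels ;00/;01 skipped at this minute). Total = 1078920 + 1800 + 1685 = 1082405.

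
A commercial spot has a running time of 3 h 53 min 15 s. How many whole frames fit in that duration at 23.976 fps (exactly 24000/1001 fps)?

3 h 53 min 15 s = 13995 s.
Frames = 13995 × 24000/1001 = 335880000/1001 ≈ 335544.4555.
Complete frames: 335544.

335544 frames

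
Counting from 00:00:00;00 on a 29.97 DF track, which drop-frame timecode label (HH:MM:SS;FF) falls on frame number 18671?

00:10:22;29

Ten DF minutes hold 17982 frames, so frame 18671 lies in block 1 (frames 17982–35963) with 689 frames into that block.
The block's first minute is 1800 frames and the rest 1798 each; 689 frames reaches minute 0, so 1 × 18 + 0 × 2 = 18 labels have been skipped so far.
Adding those back, label number 18671 + 18 = 18689 at 30 labels/s is 622 s + 29 f = 0 h 10 min 22 s frame 29, i.e. 00:10:22;29.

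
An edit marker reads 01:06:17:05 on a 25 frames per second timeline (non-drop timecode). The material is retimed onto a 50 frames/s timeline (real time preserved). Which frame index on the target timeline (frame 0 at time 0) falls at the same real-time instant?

Source frame index: (1×3600 + 6×60 + 17) × 25 + 5 = 99430.
Real time: 99430 / (25) = 19886/5 s.
Target frame: (19886/5) × (50) = 198860.

frame 198860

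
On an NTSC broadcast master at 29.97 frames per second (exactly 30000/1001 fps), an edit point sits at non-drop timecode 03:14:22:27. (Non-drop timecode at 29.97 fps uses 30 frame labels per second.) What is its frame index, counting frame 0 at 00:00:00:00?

Total seconds to the label: (3 × 3600 + 14 × 60 + 22) = 11662.
Frame index = 11662 × 30 + 27 = 349887.

frame 349887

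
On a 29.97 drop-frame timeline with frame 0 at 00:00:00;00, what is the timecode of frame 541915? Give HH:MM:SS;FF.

05:01:21;27

Each 10-minute DF block holds 10 × 60 × 30 − 9 × 2 = 17982 frames. 541915 ÷ 17982 → 30 full blocks, remainder 2455.
Within the partial block the first minute is 1800 frames and each further minute 1798, so 1 further minute boundary passed. Total skipped labels = 18 × 30 + 2 × 1 = 542.
Non-drop label index = 541915 + 542 = 542457; at 30 labels/s that is 05:01:21:27, i.e. DF 05:01:21;27.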